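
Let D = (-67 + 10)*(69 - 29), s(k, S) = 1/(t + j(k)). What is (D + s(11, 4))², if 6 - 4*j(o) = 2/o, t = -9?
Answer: 35815941001/6889 ≈ 5.1990e+6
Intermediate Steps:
j(o) = 3/2 - 1/(2*o)
s(k, S) = 1/(-9 + (-1 + 3*k)/(2*k))
D = -2280 (D = -57*40 = -2280)
(D + s(11, 4))² = (-2280 - 2*11/(1 + 15*11))² = (-2280 - 2*11/(1 + 165))² = (-2280 - 2*11/166)² = (-2280 - 2*11*1/166)² = (-2280 - 11/83)² = (-189251/83)² = 35815941001/6889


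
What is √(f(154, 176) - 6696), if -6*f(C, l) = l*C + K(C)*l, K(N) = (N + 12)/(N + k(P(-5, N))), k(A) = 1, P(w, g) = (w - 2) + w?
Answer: 2*I*√67538770/155 ≈ 106.04*I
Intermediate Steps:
P(w, g) = -2 + 2*w (P(w, g) = (-2 + w) + w = -2 + 2*w)
K(N) = (12 + N)/(1 + N) (K(N) = (N + 12)/(N + 1) = (12 + N)/(1 + N))
f(C, l) = -C*l/6 - l*(12 + C)/(6*(1 + C)) (f(C, l) = -(l*C + ((12 + C)/(1 + C))*l)/6 = -(C*l + l*(12 + C)/(1 + C))/6 = -C*l/6 - l*(12 + C)/(6*(1 + C)))
√(f(154, 176) - 6696) = √(-1*176*(12 + 154 + 154*(1 + 154))/(6 + 6*154) - 6696) = √(-1*176*(12 + 154 + 154*155)/(6 + 924) - 6696) = √(-1*176*(12 + 154 + 23870)/930 - 6696) = √(-1*176*1/930*24036 - 6696) = √(-705056/155 - 6696) = √(-1742936/155) = 2*I*√67538770/155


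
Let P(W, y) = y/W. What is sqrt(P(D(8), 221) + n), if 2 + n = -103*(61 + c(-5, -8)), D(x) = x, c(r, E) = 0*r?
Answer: I*sqrt(100118)/4 ≈ 79.104*I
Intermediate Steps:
c(r, E) = 0
n = -6285 (n = -2 - 103*(61 + 0) = -2 - 103*61 = -2 - 6283 = -6285)
sqrt(P(D(8), 221) + n) = sqrt(221/8 - 6285) = sqrt(-50059/8) = I*sqrt(100118)/4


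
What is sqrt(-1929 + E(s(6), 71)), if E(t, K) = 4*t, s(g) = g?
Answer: I*sqrt(1905) ≈ 43.646*I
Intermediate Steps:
sqrt(-1929 + E(s(6), 71)) = sqrt(-1929 + 4*6) = sqrt(-1929 + 24) = sqrt(-1905) = I*sqrt(1905)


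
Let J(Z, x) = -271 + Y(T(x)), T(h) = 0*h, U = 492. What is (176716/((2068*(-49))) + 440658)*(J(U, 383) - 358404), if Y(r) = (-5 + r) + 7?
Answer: -571988383324465/3619 ≈ -1.5805e+11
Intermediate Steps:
T(h) = 0
Y(r) = 2 + r
J(Z, x) = -269 (J(Z, x) = -271 + (2 + 0) = -271 + 2 = -269)
(176716/((2068*(-49))) + 440658)*(J(U, 383) - 358404) = (176716/((2068*(-49))) + 440658)*(-269 - 358404) = (176716/(-101332) + 440658)*(-358673) = (176716*(-1/101332) + 440658)*(-358673) = (-44179/25333 + 440658)*(-358673) = (11163144935/25333)*(-358673) = -571988383324465/3619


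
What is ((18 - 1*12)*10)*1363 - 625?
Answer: 81155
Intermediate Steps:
((18 - 1*12)*10)*1363 - 625 = ((18 - 12)*10)*1363 - 625 = (6*10)*1363 - 625 = 60*1363 - 625 = 81780 - 625 = 81155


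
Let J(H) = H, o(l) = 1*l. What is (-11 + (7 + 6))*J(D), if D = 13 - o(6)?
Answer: 14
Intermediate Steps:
o(l) = l
D = 7 (D = 13 - 1*6 = 13 - 6 = 7)
(-11 + (7 + 6))*J(D) = (-11 + (7 + 6))*7 = (-11 + 13)*7 = 2*7 = 14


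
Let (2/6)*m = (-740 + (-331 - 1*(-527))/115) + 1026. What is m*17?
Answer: 1687386/115 ≈ 14673.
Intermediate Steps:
m = 99258/115 (m = 3*((-740 + (-331 - 1*(-527))/115) + 1026) = 3*((-740 + (-331 + 527)*(1/115)) + 1026) = 3*((-740 + 196*(1/115)) + 1026) = 3*((-740 + 196/115) + 1026) = 3*(-84904/115 + 1026) = 3*(33086/115) = 99258/115 ≈ 863.11)
m*17 = (99258/115)*17 = 1687386/115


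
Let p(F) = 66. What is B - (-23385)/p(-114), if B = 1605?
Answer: 43105/22 ≈ 1959.3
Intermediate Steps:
B - (-23385)/p(-114) = 1605 - (-23385)/66 = 1605 - 1*(-7795/22) = 1605 + 7795/22 = 43105/22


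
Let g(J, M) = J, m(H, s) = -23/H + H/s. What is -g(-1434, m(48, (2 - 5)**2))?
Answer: 1434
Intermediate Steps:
-g(-1434, m(48, (2 - 5)**2)) = -1*(-1434) = 1434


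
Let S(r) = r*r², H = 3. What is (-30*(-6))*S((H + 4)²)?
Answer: 21176820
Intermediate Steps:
S(r) = r³
(-30*(-6))*S((H + 4)²) = (-30*(-6))*((3 + 4)²)³ = 180*(7²)³ = 180*49³ = 180*117649 = 21176820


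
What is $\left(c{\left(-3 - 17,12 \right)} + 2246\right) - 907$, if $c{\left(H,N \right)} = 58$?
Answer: $1397$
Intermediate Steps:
$\left(c{\left(-3 - 17,12 \right)} + 2246\right) - 907 = \left(58 + 2246\right) - 907 = 2304 - 907 = 1397$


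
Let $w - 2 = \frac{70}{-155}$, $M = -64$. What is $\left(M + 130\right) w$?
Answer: $\frac{3168}{31} \approx 102.19$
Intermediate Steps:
$w = \frac{48}{31}$ ($w = 2 + \frac{70}{-155} = 2 + 70 \left(- \frac{1}{155}\right) = 2 - \frac{14}{31} = \frac{48}{31} \approx 1.5484$)
$\left(M + 130\right) w = \left(-64 + 130\right) \frac{48}{31} = 66 \cdot \frac{48}{31} = \frac{3168}{31}$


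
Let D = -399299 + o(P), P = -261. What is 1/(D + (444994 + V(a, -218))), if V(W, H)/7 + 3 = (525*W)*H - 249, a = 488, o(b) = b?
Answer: -1/390917530 ≈ -2.5581e-9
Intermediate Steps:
D = -399560 (D = -399299 - 261 = -399560)
V(W, H) = -1764 + 3675*H*W (V(W, H) = -21 + 7*((525*W)*H - 249) = -21 + 7*(525*H*W - 249) = -21 + 7*(-249 + 525*H*W) = -21 + (-1743 + 3675*H*W) = -1764 + 3675*H*W)
1/(D + (444994 + V(a, -218))) = 1/(-399560 + (444994 + (-1764 + 3675*(-218)*488))) = 1/(-399560 + (444994 + (-1764 - 390961200))) = 1/(-399560 + (444994 - 390962964)) = 1/(-399560 - 390517970) = 1/(-390917530) = -1/390917530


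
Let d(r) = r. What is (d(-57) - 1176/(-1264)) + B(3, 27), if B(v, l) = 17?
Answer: -6173/158 ≈ -39.070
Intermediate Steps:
(d(-57) - 1176/(-1264)) + B(3, 27) = (-57 - 1176/(-1264)) + 17 = (-57 - 1176*(-1/1264)) + 17 = (-57 + 147/158) + 17 = -8859/158 + 17 = -6173/158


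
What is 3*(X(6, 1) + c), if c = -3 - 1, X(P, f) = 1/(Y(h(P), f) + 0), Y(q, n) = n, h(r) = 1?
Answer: -9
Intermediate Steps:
X(P, f) = 1/f (X(P, f) = 1/(f + 0) = 1/f)
c = -4
3*(X(6, 1) + c) = 3*(1/1 - 4) = 3*(1 - 4) = 3*(-3) = -9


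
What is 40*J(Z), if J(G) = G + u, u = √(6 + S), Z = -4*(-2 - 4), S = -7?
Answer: 960 + 40*I ≈ 960.0 + 40.0*I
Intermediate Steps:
Z = 24 (Z = -4*(-6) = 24)
u = I (u = √(6 - 7) = √(-1) = I ≈ 1.0*I)
J(G) = I + G (J(G) = G + I = I + G)
40*J(Z) = 40*(I + 24) = 40*(24 + I) = 960 + 40*I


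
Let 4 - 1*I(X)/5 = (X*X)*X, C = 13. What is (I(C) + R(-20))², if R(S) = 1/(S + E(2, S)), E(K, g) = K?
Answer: 38955311641/324 ≈ 1.2023e+8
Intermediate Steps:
I(X) = 20 - 5*X³ (I(X) = 20 - 5*X*X*X = 20 - 5*X²*X = 20 - 5*X³)
R(S) = 1/(2 + S) (R(S) = 1/(S + 2) = 1/(2 + S))
(I(C) + R(-20))² = ((20 - 5*13³) + 1/(2 - 20))² = ((20 - 5*2197) + 1/(-18))² = ((20 - 10985) - 1/18)² = (-10965 - 1/18)² = (-197371/18)² = 38955311641/324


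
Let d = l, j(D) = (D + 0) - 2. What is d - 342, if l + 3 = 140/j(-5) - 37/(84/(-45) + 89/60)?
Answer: -6175/23 ≈ -268.48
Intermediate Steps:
j(D) = -2 + D (j(D) = D - 2 = -2 + D)
l = 1691/23 (l = -3 + (140/(-2 - 5) - 37/(84/(-45) + 89/60)) = -3 + (140/(-7) - 37/(84*(-1/45) + 89*(1/60))) = -3 + (140*(-1/7) - 37/(-28/15 + 89/60)) = -3 + (-20 - 37/(-23/60)) = -3 + (-20 - 37*(-60/23)) = -3 + (-20 + 2220/23) = -3 + 1760/23 = 1691/23 ≈ 73.522)
d = 1691/23 ≈ 73.522
d - 342 = 1691/23 - 342 = -6175/23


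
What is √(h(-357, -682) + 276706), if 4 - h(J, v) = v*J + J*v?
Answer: I*√210238 ≈ 458.52*I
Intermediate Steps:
h(J, v) = 4 - 2*J*v (h(J, v) = 4 - (v*J + J*v) = 4 - (J*v + J*v) = 4 - 2*J*v)
√(h(-357, -682) + 276706) = √((4 - 2*(-357)*(-682)) + 276706) = √((4 - 486948) + 276706) = √(-486944 + 276706) = √(-210238) = I*√210238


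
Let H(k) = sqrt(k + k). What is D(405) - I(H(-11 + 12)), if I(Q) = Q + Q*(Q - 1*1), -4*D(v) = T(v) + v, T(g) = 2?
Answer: -415/4 ≈ -103.75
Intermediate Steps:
D(v) = -1/2 - v/4 (D(v) = -(2 + v)/4 = -1/2 - v/4)
H(k) = sqrt(2)*sqrt(k) (H(k) = sqrt(2*k) = sqrt(2)*sqrt(k))
I(Q) = Q + Q*(-1 + Q) (I(Q) = Q + Q*(Q - 1) = Q + Q*(-1 + Q))
D(405) - I(H(-11 + 12)) = (-1/2 - 1/4*405) - (sqrt(2)*sqrt(-11 + 12))**2 = (-1/2 - 405/4) - (sqrt(2)*sqrt(1))**2 = -407/4 - (sqrt(2)*1)**2 = -407/4 - (sqrt(2))**2 = -407/4 - 1*2 = -407/4 - 2 = -415/4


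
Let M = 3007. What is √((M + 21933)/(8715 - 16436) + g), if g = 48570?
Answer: √2895251695630/7721 ≈ 220.38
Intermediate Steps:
√((M + 21933)/(8715 - 16436) + g) = √((3007 + 21933)/(8715 - 16436) + 48570) = √(24940/(-7721) + 48570) = √(24940*(-1/7721) + 48570) = √(-24940/7721 + 48570) = √(374984030/7721) = √2895251695630/7721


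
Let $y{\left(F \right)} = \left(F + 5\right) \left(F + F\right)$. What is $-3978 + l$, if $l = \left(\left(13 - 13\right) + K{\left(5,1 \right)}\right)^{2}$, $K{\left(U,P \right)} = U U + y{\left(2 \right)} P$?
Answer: $-1169$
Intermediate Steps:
$y{\left(F \right)} = 2 F \left(5 + F\right)$ ($y{\left(F \right)} = \left(5 + F\right) 2 F = 2 F \left(5 + F\right)$)
$K{\left(U,P \right)} = U^{2} + 28 P$ ($K{\left(U,P \right)} = U U + 2 \cdot 2 \left(5 + 2\right) P = U^{2} + 2 \cdot 2 \cdot 7 P = U^{2} + 28 P$)
$l = 2809$ ($l = \left(\left(13 - 13\right) + \left(5^{2} + 28 \cdot 1\right)\right)^{2} = \left(\left(13 - 13\right) + \left(25 + 28\right)\right)^{2} = \left(0 + 53\right)^{2} = 53^{2} = 2809$)
$-3978 + l = -3978 + 2809 = -1169$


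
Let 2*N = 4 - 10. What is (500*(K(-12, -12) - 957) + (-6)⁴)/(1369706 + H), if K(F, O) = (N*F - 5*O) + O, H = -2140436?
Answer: 72534/128455 ≈ 0.56466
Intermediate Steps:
N = -3 (N = (4 - 10)/2 = (½)*(-6) = -3)
K(F, O) = -4*O - 3*F (K(F, O) = (-3*F - 5*O) + O = (-5*O - 3*F) + O = -4*O - 3*F)
(500*(K(-12, -12) - 957) + (-6)⁴)/(1369706 + H) = (500*((-4*(-12) - 3*(-12)) - 957) + (-6)⁴)/(1369706 - 2140436) = (500*((48 + 36) - 957) + 1296)/(-770730) = (500*(84 - 957) + 1296)*(-1/770730) = (500*(-873) + 1296)*(-1/770730) = (-436500 + 1296)*(-1/770730) = -435204*(-1/770730) = 72534/128455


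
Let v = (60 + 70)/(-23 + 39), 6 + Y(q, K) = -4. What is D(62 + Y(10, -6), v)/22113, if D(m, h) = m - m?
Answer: 0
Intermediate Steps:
Y(q, K) = -10 (Y(q, K) = -6 - 4 = -10)
v = 65/8 (v = 130/16 = 130*(1/16) = 65/8 ≈ 8.1250)
D(m, h) = 0
D(62 + Y(10, -6), v)/22113 = 0/22113 = 0*(1/22113) = 0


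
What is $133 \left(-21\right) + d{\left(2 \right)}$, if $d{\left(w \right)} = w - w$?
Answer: $-2793$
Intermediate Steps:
$d{\left(w \right)} = 0$
$133 \left(-21\right) + d{\left(2 \right)} = 133 \left(-21\right) + 0 = -2793 + 0 = -2793$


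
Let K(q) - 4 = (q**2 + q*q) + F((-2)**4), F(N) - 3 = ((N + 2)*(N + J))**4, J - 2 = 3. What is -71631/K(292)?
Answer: -23877/6805335997 ≈ -3.5086e-6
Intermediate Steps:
J = 5 (J = 2 + 3 = 5)
F(N) = 3 + (2 + N)**4*(5 + N)**4 (F(N) = 3 + ((N + 2)*(N + 5))**4 = 3 + ((2 + N)*(5 + N))**4 = 3 + (2 + N)**4*(5 + N)**4)
K(q) = 20415837463 + 2*q**2 (K(q) = 4 + ((q**2 + q*q) + (3 + (2 + (-2)**4)**4*(5 + (-2)**4)**4)) = 4 + ((q**2 + q**2) + (3 + (2 + 16)**4*(5 + 16)**4)) = 4 + (2*q**2 + (3 + 18**4*21**4)) = 4 + (2*q**2 + (3 + 104976*194481)) = 4 + (2*q**2 + (3 + 20415837456)) = 4 + (2*q**2 + 20415837459) = 4 + (20415837459 + 2*q**2) = 20415837463 + 2*q**2)
-71631/K(292) = -71631/(20415837463 + 2*292**2) = -71631/(20415837463 + 2*85264) = -71631/(20415837463 + 170528) = -71631/20416007991 = -71631*1/20416007991 = -23877/6805335997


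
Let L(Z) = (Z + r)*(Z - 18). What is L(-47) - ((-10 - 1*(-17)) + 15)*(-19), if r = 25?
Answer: 1848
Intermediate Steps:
L(Z) = (-18 + Z)*(25 + Z) (L(Z) = (Z + 25)*(Z - 18) = (25 + Z)*(-18 + Z) = (-18 + Z)*(25 + Z))
L(-47) - ((-10 - 1*(-17)) + 15)*(-19) = (-450 + (-47)**2 + 7*(-47)) - ((-10 - 1*(-17)) + 15)*(-19) = (-450 + 2209 - 329) - ((-10 + 17) + 15)*(-19) = 1430 - (7 + 15)*(-19) = 1430 - 22*(-19) = 1430 - 1*(-418) = 1430 + 418 = 1848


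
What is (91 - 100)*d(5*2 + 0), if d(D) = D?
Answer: -90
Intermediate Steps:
(91 - 100)*d(5*2 + 0) = (91 - 100)*(5*2 + 0) = -9*(10 + 0) = -9*10 = -90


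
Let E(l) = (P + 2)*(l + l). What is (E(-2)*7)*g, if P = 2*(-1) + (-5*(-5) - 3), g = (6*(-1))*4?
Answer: 14784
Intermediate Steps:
g = -24 (g = -6*4 = -24)
P = 20 (P = -2 + (25 - 3) = -2 + 22 = 20)
E(l) = 44*l (E(l) = (20 + 2)*(l + l) = 22*(2*l) = 44*l)
(E(-2)*7)*g = ((44*(-2))*7)*(-24) = -88*7*(-24) = -616*(-24) = 14784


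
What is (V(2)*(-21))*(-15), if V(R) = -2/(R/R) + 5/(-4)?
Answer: -4095/4 ≈ -1023.8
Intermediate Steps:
V(R) = -13/4 (V(R) = -2/1 + 5*(-¼) = -2*1 - 5/4 = -2 - 5/4 = -13/4)
(V(2)*(-21))*(-15) = -13/4*(-21)*(-15) = (273/4)*(-15) = -4095/4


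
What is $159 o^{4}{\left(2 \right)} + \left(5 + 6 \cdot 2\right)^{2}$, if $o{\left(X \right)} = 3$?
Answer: $13168$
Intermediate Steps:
$159 o^{4}{\left(2 \right)} + \left(5 + 6 \cdot 2\right)^{2} = 159 \cdot 3^{4} + \left(5 + 6 \cdot 2\right)^{2} = 159 \cdot 81 + \left(5 + 12\right)^{2} = 12879 + 17^{2} = 12879 + 289 = 13168$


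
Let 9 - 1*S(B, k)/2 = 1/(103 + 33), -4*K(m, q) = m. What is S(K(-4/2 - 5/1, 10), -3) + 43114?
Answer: 2932975/68 ≈ 43132.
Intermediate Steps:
K(m, q) = -m/4
S(B, k) = 1223/68 (S(B, k) = 18 - 2/(103 + 33) = 18 - 2/136 = 18 - 2*1/136 = 18 - 1/68 = 1223/68)
S(K(-4/2 - 5/1, 10), -3) + 43114 = 1223/68 + 43114 = 2932975/68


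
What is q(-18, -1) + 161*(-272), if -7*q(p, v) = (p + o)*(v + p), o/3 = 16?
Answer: -305974/7 ≈ -43711.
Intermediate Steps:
o = 48 (o = 3*16 = 48)
q(p, v) = -(48 + p)*(p + v)/7 (q(p, v) = -(p + 48)*(v + p)/7 = -(48 + p)*(p + v)/7)
q(-18, -1) + 161*(-272) = (-48/7*(-18) - 48/7*(-1) - 1/7*(-18)**2 - 1/7*(-18)*(-1)) + 161*(-272) = (864/7 + 48/7 - 1/7*324 - 18/7) - 43792 = (864/7 + 48/7 - 324/7 - 18/7) - 43792 = 570/7 - 43792 = -305974/7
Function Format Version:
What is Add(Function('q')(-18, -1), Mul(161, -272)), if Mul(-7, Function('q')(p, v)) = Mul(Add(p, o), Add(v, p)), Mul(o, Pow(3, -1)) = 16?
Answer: Rational(-305974, 7) ≈ -43711.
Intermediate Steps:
o = 48 (o = Mul(3, 16) = 48)
Function('q')(p, v) = Mul(Rational(-1, 7), Add(48, p), Add(p, v)) (Function('q')(p, v) = Mul(Rational(-1, 7), Mul(Add(p, 48), Add(v, p))) = Mul(Rational(-1, 7), Mul(Add(48, p), Add(p, v))) = Mul(Rational(-1, 7), Add(48, p), Add(p, v)))
Add(Function('q')(-18, -1), Mul(161, -272)) = Add(Add(Mul(Rational(-48, 7), -18), Mul(Rational(-48, 7), -1), Mul(Rational(-1, 7), Pow(-18, 2)), Mul(Rational(-1, 7), -18, -1)), Mul(161, -272)) = Add(Add(Rational(864, 7), Rational(48, 7), Mul(Rational(-1, 7), 324), Rational(-18, 7)), -43792) = Add(Add(Rational(864, 7), Rational(48, 7), Rational(-324, 7), Rational(-18, 7)), -43792) = Add(Rational(570, 7), -43792) = Rational(-305974, 7)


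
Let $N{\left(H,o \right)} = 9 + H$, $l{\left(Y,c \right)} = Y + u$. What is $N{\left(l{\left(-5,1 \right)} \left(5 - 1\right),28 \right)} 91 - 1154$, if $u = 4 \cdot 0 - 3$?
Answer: $-3247$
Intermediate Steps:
$u = -3$ ($u = 0 - 3 = -3$)
$l{\left(Y,c \right)} = -3 + Y$ ($l{\left(Y,c \right)} = Y - 3 = -3 + Y$)
$N{\left(l{\left(-5,1 \right)} \left(5 - 1\right),28 \right)} 91 - 1154 = \left(9 + \left(-3 - 5\right) \left(5 - 1\right)\right) 91 - 1154 = \left(9 - 32\right) 91 - 1154 = \left(-23\right) 91 - 1154 = -2093 - 1154 = -3247$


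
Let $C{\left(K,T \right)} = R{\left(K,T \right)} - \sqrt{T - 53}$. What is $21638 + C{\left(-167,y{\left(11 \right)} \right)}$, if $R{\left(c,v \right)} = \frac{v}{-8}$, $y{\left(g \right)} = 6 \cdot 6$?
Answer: $\frac{43267}{2} - i \sqrt{17} \approx 21634.0 - 4.1231 i$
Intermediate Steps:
$y{\left(g \right)} = 36$
$R{\left(c,v \right)} = - \frac{v}{8}$ ($R{\left(c,v \right)} = v \left(- \frac{1}{8}\right) = - \frac{v}{8}$)
$C{\left(K,T \right)} = - \sqrt{-53 + T} - \frac{T}{8}$ ($C{\left(K,T \right)} = - \frac{T}{8} - \sqrt{T - 53} = - \frac{T}{8} - \sqrt{-53 + T} = - \sqrt{-53 + T} - \frac{T}{8}$)
$21638 + C{\left(-167,y{\left(11 \right)} \right)} = 21638 - \left(\frac{9}{2} + \sqrt{-53 + 36}\right) = 21638 - \left(\frac{9}{2} + \sqrt{-17}\right) = 21638 - \left(\frac{9}{2} + i \sqrt{17}\right) = \frac{43267}{2} - i \sqrt{17}$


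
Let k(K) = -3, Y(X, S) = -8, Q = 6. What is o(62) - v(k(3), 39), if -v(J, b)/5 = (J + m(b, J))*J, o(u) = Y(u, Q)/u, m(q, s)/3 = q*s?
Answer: 164606/31 ≈ 5309.9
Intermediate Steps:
m(q, s) = 3*q*s (m(q, s) = 3*(q*s) = 3*q*s)
o(u) = -8/u
v(J, b) = -5*J*(J + 3*J*b) (v(J, b) = -5*(J + 3*b*J)*J = -5*(J + 3*J*b)*J = -5*J*(J + 3*J*b))
o(62) - v(k(3), 39) = -8/62 - (-3)**2*(-5 - 15*39) = -8*1/62 - 9*(-5 - 585) = -4/31 - 9*(-590) = -4/31 - 1*(-5310) = -4/31 + 5310 = 164606/31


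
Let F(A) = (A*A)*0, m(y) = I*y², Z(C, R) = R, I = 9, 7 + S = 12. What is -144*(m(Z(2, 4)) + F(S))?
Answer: -20736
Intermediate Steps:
S = 5 (S = -7 + 12 = 5)
m(y) = 9*y²
F(A) = 0 (F(A) = A²*0 = 0)
-144*(m(Z(2, 4)) + F(S)) = -144*(9*4² + 0) = -144*(9*16 + 0) = -144*(144 + 0) = -144*144 = -20736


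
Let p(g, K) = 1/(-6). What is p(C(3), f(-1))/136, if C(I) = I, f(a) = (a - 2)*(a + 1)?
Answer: -1/816 ≈ -0.0012255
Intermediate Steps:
f(a) = (1 + a)*(-2 + a) (f(a) = (-2 + a)*(1 + a) = (1 + a)*(-2 + a))
p(g, K) = -⅙
p(C(3), f(-1))/136 = -⅙/136 = -⅙*1/136 = -1/816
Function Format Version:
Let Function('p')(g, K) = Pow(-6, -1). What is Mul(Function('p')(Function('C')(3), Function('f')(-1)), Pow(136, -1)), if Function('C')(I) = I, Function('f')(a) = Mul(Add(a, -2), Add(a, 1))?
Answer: Rational(-1, 816) ≈ -0.0012255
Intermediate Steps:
Function('f')(a) = Mul(Add(1, a), Add(-2, a)) (Function('f')(a) = Mul(Add(-2, a), Add(1, a)) = Mul(Add(1, a), Add(-2, a)))
Function('p')(g, K) = Rational(-1, 6)
Mul(Function('p')(Function('C')(3), Function('f')(-1)), Pow(136, -1)) = Mul(Rational(-1, 6), Pow(136, -1)) = Mul(Rational(-1, 6), Rational(1, 136)) = Rational(-1, 816)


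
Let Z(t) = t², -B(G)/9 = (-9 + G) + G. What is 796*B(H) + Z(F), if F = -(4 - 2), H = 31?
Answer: -379688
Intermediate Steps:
F = -2 (F = -1*2 = -2)
B(G) = 81 - 18*G (B(G) = -9*((-9 + G) + G) = -9*(-9 + 2*G) = 81 - 18*G)
796*B(H) + Z(F) = 796*(81 - 18*31) + (-2)² = 796*(81 - 558) + 4 = 796*(-477) + 4 = -379692 + 4 = -379688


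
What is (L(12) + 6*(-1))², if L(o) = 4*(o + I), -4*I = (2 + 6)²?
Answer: 484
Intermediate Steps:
I = -16 (I = -(2 + 6)²/4 = -¼*8² = -¼*64 = -16)
L(o) = -64 + 4*o (L(o) = 4*(o - 16) = 4*(-16 + o) = -64 + 4*o)
(L(12) + 6*(-1))² = ((-64 + 4*12) + 6*(-1))² = ((-64 + 48) - 6)² = (-16 - 6)² = (-22)² = 484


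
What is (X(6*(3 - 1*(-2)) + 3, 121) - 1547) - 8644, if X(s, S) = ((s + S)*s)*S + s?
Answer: 604764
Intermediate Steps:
X(s, S) = s + S*s*(S + s) (X(s, S) = ((S + s)*s)*S + s = (s*(S + s))*S + s = S*s*(S + s) + s = s + S*s*(S + s))
(X(6*(3 - 1*(-2)) + 3, 121) - 1547) - 8644 = ((6*(3 - 1*(-2)) + 3)*(1 + 121² + 121*(6*(3 - 1*(-2)) + 3)) - 1547) - 8644 = ((6*(3 + 2) + 3)*(1 + 14641 + 121*(6*(3 + 2) + 3)) - 1547) - 8644 = ((6*5 + 3)*(1 + 14641 + 121*(6*5 + 3)) - 1547) - 8644 = ((30 + 3)*(1 + 14641 + 121*(30 + 3)) - 1547) - 8644 = (33*(1 + 14641 + 121*33) - 1547) - 8644 = (33*(1 + 14641 + 3993) - 1547) - 8644 = (33*18635 - 1547) - 8644 = (614955 - 1547) - 8644 = 613408 - 8644 = 604764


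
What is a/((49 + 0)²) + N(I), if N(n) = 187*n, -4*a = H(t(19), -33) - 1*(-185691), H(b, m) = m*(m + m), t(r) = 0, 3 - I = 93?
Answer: -161823189/9604 ≈ -16850.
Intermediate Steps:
I = -90 (I = 3 - 1*93 = 3 - 93 = -90)
H(b, m) = 2*m² (H(b, m) = m*(2*m) = 2*m²)
a = -187869/4 (a = -(2*(-33)² - 1*(-185691))/4 = -(2*1089 + 185691)/4 = -(2178 + 185691)/4 = -¼*187869 = -187869/4 ≈ -46967.)
a/((49 + 0)²) + N(I) = -187869/(4*(49 + 0)²) + 187*(-90) = -187869/(4*(49²)) - 16830 = -187869/4/2401 - 16830 = -187869/4*1/2401 - 16830 = -187869/9604 - 16830 = -161823189/9604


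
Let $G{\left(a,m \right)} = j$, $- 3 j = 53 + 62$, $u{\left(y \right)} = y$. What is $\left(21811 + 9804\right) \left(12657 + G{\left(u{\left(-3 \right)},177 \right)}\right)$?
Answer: $\frac{1196817440}{3} \approx 3.9894 \cdot 10^{8}$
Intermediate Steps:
$j = - \frac{115}{3}$ ($j = - \frac{53 + 62}{3} = \left(- \frac{1}{3}\right) 115 = - \frac{115}{3} \approx -38.333$)
$G{\left(a,m \right)} = - \frac{115}{3}$
$\left(21811 + 9804\right) \left(12657 + G{\left(u{\left(-3 \right)},177 \right)}\right) = \left(21811 + 9804\right) \left(12657 - \frac{115}{3}\right) = 31615 \cdot \frac{37856}{3} = \frac{1196817440}{3}$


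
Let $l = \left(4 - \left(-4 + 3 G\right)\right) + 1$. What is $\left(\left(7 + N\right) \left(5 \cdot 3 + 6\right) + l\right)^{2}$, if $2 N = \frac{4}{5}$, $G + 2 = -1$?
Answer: $\frac{751689}{25} \approx 30068.0$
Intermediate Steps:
$G = -3$ ($G = -2 - 1 = -3$)
$N = \frac{2}{5}$ ($N = \frac{4 \cdot \frac{1}{5}}{2} = \frac{1}{2} \cdot \frac{4}{5} = \frac{2}{5} \approx 0.4$)
$l = 18$ ($l = \left(4 + \left(\left(-3\right) \left(-3\right) + 4\right)\right) + 1 = \left(4 + \left(9 + 4\right)\right) + 1 = \left(4 + 13\right) + 1 = 17 + 1 = 18$)
$\left(\left(7 + N\right) \left(5 \cdot 3 + 6\right) + l\right)^{2} = \left(\left(7 + \frac{2}{5}\right) \left(5 \cdot 3 + 6\right) + 18\right)^{2} = \left(\frac{37 \left(15 + 6\right)}{5} + 18\right)^{2} = \left(\frac{37}{5} \cdot 21 + 18\right)^{2} = \left(\frac{777}{5} + 18\right)^{2} = \left(\frac{867}{5}\right)^{2} = \frac{751689}{25}$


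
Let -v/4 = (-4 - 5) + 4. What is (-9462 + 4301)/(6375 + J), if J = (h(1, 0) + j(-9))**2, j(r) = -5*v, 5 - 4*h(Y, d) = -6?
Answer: -82576/253321 ≈ -0.32597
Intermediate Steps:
v = 20 (v = -4*((-4 - 5) + 4) = -4*(-9 + 4) = -4*(-5) = 20)
h(Y, d) = 11/4 (h(Y, d) = 5/4 - 1/4*(-6) = 5/4 + 3/2 = 11/4)
j(r) = -100 (j(r) = -5*20 = -100)
J = 151321/16 (J = (11/4 - 100)**2 = (-389/4)**2 = 151321/16 ≈ 9457.6)
(-9462 + 4301)/(6375 + J) = (-9462 + 4301)/(6375 + 151321/16) = -5161/253321/16 = -5161*16/253321 = -82576/253321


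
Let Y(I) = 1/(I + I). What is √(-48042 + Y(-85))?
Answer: I*√1388413970/170 ≈ 219.18*I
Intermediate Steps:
Y(I) = 1/(2*I)
√(-48042 + Y(-85)) = √(-48042 + (½)/(-85)) = √(-48042 + (½)*(-1/85)) = √(-48042 - 1/170) = √(-8167141/170) = I*√1388413970/170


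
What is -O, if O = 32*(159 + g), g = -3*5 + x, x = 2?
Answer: -4672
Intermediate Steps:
g = -13 (g = -3*5 + 2 = -15 + 2 = -13)
O = 4672 (O = 32*(159 - 13) = 32*146 = 4672)
-O = -1*4672 = -4672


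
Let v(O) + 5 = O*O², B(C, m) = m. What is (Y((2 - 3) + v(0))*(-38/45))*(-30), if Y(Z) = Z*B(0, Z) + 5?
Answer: 3116/3 ≈ 1038.7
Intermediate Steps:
v(O) = -5 + O³ (v(O) = -5 + O*O² = -5 + O³)
Y(Z) = 5 + Z² (Y(Z) = Z*Z + 5 = Z² + 5 = 5 + Z²)
(Y((2 - 3) + v(0))*(-38/45))*(-30) = ((5 + ((2 - 3) + (-5 + 0³))²)*(-38/45))*(-30) = ((5 + (-1 + (-5 + 0))²)*(-38*1/45))*(-30) = ((5 + (-1 - 5)²)*(-38/45))*(-30) = ((5 + (-6)²)*(-38/45))*(-30) = ((5 + 36)*(-38/45))*(-30) = (41*(-38/45))*(-30) = -1558/45*(-30) = 3116/3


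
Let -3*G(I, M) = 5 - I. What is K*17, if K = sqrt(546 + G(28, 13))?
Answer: 17*sqrt(4983)/3 ≈ 400.01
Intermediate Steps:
G(I, M) = -5/3 + I/3 (G(I, M) = -(5 - I)/3 = -5/3 + I/3)
K = sqrt(4983)/3 (K = sqrt(546 + (-5/3 + (1/3)*28)) = sqrt(546 + (-5/3 + 28/3)) = sqrt(546 + 23/3) = sqrt(1661/3) = sqrt(4983)/3 ≈ 23.530)
K*17 = (sqrt(4983)/3)*17 = 17*sqrt(4983)/3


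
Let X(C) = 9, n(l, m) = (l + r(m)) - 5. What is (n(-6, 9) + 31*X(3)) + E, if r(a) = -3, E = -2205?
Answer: -1940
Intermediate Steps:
n(l, m) = -8 + l (n(l, m) = (l - 3) - 5 = (-3 + l) - 5 = -8 + l)
(n(-6, 9) + 31*X(3)) + E = ((-8 - 6) + 31*9) - 2205 = (-14 + 279) - 2205 = 265 - 2205 = -1940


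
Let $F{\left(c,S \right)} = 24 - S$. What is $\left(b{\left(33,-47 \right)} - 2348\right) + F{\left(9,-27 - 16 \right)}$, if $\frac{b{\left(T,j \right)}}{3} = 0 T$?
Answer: $-2281$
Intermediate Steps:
$b{\left(T,j \right)} = 0$ ($b{\left(T,j \right)} = 3 \cdot 0 T = 3 \cdot 0 = 0$)
$\left(b{\left(33,-47 \right)} - 2348\right) + F{\left(9,-27 - 16 \right)} = \left(0 - 2348\right) + \left(24 - \left(-27 - 16\right)\right) = -2348 + \left(24 - -43\right) = -2348 + \left(24 + 43\right) = -2348 + 67 = -2281$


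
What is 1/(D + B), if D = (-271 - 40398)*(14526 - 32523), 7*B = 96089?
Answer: 1/731933720 ≈ 1.3662e-9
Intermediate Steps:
B = 13727 (B = (⅐)*96089 = 13727)
D = 731919993 (D = -40669*(-17997) = 731919993)
1/(D + B) = 1/(731919993 + 13727) = 1/731933720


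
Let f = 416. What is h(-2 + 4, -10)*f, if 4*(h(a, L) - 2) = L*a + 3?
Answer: -936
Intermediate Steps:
h(a, L) = 11/4 + L*a/4 (h(a, L) = 2 + (L*a + 3)/4 = 2 + (3 + L*a)/4 = 2 + (3/4 + L*a/4) = 11/4 + L*a/4)
h(-2 + 4, -10)*f = (11/4 + (1/4)*(-10)*(-2 + 4))*416 = (11/4 + (1/4)*(-10)*2)*416 = (11/4 - 5)*416 = -9/4*416 = -936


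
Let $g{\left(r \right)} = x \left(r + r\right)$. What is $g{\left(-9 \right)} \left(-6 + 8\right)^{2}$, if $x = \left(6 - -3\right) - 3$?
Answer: $-432$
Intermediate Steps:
$x = 6$ ($x = \left(6 + 3\right) - 3 = 9 - 3 = 6$)
$g{\left(r \right)} = 12 r$ ($g{\left(r \right)} = 6 \left(r + r\right) = 6 \cdot 2 r = 12 r$)
$g{\left(-9 \right)} \left(-6 + 8\right)^{2} = 12 \left(-9\right) \left(-6 + 8\right)^{2} = - 108 \cdot 2^{2} = \left(-108\right) 4 = -432$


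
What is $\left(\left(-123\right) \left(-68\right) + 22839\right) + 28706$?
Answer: $59909$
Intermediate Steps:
$\left(\left(-123\right) \left(-68\right) + 22839\right) + 28706 = \left(8364 + 22839\right) + 28706 = 31203 + 28706 = 59909$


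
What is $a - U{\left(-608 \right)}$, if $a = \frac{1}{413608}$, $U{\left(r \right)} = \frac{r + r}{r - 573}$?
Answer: $- \frac{502946147}{488471048} \approx -1.0296$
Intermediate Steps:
$U{\left(r \right)} = \frac{2 r}{-573 + r}$
$a = \frac{1}{413608} \approx 2.4177 \cdot 10^{-6}$
$a - U{\left(-608 \right)} = \frac{1}{413608} - 2 \left(-608\right) \frac{1}{-573 - 608} = \frac{1}{413608} - 2 \left(-608\right) \frac{1}{-1181} = \frac{1}{413608} - 2 \left(-608\right) \left(- \frac{1}{1181}\right) = \frac{1}{413608} - \frac{1216}{1181} = - \frac{502946147}{488471048}$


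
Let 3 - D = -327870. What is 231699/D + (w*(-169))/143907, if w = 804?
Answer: -95786015/403275383 ≈ -0.23752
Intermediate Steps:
D = 327873 (D = 3 - 1*(-327870) = 3 + 327870 = 327873)
231699/D + (w*(-169))/143907 = 231699/327873 + (804*(-169))/143907 = 231699*(1/327873) - 135876*1/143907 = 5941/8407 - 45292/47969 = -95786015/403275383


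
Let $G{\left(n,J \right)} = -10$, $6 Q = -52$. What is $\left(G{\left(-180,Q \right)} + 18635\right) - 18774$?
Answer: $-149$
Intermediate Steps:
$Q = - \frac{26}{3}$ ($Q = \frac{1}{6} \left(-52\right) = - \frac{26}{3} \approx -8.6667$)
$\left(G{\left(-180,Q \right)} + 18635\right) - 18774 = \left(-10 + 18635\right) - 18774 = 18625 - 18774 = -149$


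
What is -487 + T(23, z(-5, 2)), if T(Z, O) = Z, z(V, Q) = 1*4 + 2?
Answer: -464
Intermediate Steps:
z(V, Q) = 6 (z(V, Q) = 4 + 2 = 6)
-487 + T(23, z(-5, 2)) = -487 + 23 = -464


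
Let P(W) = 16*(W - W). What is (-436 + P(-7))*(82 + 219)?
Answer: -131236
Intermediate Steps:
P(W) = 0 (P(W) = 16*0 = 0)
(-436 + P(-7))*(82 + 219) = (-436 + 0)*(82 + 219) = -436*301 = -131236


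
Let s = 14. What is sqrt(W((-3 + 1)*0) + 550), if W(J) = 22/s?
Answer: 3*sqrt(3003)/7 ≈ 23.486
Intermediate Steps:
W(J) = 11/7 (W(J) = 22/14 = 22*(1/14) = 11/7)
sqrt(W((-3 + 1)*0) + 550) = sqrt(11/7 + 550) = sqrt(3861/7) = 3*sqrt(3003)/7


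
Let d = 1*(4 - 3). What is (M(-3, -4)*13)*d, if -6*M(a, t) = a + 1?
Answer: 13/3 ≈ 4.3333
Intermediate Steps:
M(a, t) = -⅙ - a/6 (M(a, t) = -(a + 1)/6 = -(1 + a)/6 = -⅙ - a/6)
d = 1 (d = 1*1 = 1)
(M(-3, -4)*13)*d = ((-⅙ - ⅙*(-3))*13)*1 = ((-⅙ + ½)*13)*1 = ((⅓)*13)*1 = (13/3)*1 = 13/3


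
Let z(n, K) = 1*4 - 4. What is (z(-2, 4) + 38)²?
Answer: 1444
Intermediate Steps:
z(n, K) = 0 (z(n, K) = 4 - 4 = 0)
(z(-2, 4) + 38)² = (0 + 38)² = 38² = 1444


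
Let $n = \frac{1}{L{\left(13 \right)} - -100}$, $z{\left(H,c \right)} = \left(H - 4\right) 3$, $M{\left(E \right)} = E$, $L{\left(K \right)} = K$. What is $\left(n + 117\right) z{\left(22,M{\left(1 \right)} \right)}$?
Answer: $\frac{713988}{113} \approx 6318.5$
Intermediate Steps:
$z{\left(H,c \right)} = -12 + 3 H$ ($z{\left(H,c \right)} = \left(-4 + H\right) 3 = -12 + 3 H$)
$n = \frac{1}{113}$ ($n = \frac{1}{13 - -100} = \frac{1}{13 + 100} = \frac{1}{113} \approx 0.0088496$)
$\left(n + 117\right) z{\left(22,M{\left(1 \right)} \right)} = \left(\frac{1}{113} + 117\right) \left(-12 + 3 \cdot 22\right) = \frac{13222 \left(-12 + 66\right)}{113} = \frac{13222}{113} \cdot 54 = \frac{713988}{113}$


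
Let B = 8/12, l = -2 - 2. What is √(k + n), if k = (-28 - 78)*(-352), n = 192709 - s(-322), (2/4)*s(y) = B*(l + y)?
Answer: √2074101/3 ≈ 480.06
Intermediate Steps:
l = -4
B = ⅔ (B = 8*(1/12) = ⅔ ≈ 0.66667)
s(y) = -16/3 + 4*y/3 (s(y) = 2*(2*(-4 + y)/3) = 2*(-8/3 + 2*y/3) = -16/3 + 4*y/3)
n = 579431/3 (n = 192709 - (-16/3 + (4/3)*(-322)) = 192709 - (-16/3 - 1288/3) = 192709 - 1*(-1304/3) = 192709 + 1304/3 = 579431/3 ≈ 1.9314e+5)
k = 37312 (k = -106*(-352) = 37312)
√(k + n) = √(37312 + 579431/3) = √(691367/3) = √2074101/3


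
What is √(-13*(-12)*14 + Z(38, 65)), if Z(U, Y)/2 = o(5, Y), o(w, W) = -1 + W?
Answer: 34*√2 ≈ 48.083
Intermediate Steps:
Z(U, Y) = -2 + 2*Y (Z(U, Y) = 2*(-1 + Y) = -2 + 2*Y)
√(-13*(-12)*14 + Z(38, 65)) = √(-13*(-12)*14 + (-2 + 2*65)) = √(156*14 + (-2 + 130)) = √(2184 + 128) = √2312 = 34*√2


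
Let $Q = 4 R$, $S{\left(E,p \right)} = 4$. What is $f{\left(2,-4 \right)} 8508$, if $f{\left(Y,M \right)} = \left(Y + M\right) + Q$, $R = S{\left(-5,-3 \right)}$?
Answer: $119112$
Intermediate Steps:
$R = 4$
$Q = 16$ ($Q = 4 \cdot 4 = 16$)
$f{\left(Y,M \right)} = 16 + M + Y$ ($f{\left(Y,M \right)} = \left(Y + M\right) + 16 = \left(M + Y\right) + 16 = 16 + M + Y$)
$f{\left(2,-4 \right)} 8508 = \left(16 - 4 + 2\right) 8508 = 14 \cdot 8508 = 119112$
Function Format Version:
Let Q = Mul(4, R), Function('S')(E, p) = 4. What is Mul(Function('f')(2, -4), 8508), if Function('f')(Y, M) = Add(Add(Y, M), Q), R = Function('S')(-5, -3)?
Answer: 119112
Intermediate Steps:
R = 4
Q = 16 (Q = Mul(4, 4) = 16)
Function('f')(Y, M) = Add(16, M, Y) (Function('f')(Y, M) = Add(Add(Y, M), 16) = Add(Add(M, Y), 16) = Add(16, M, Y))
Mul(Function('f')(2, -4), 8508) = Mul(Add(16, -4, 2), 8508) = Mul(14, 8508) = 119112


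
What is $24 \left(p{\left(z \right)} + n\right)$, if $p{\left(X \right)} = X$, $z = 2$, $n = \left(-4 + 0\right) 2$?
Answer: $-144$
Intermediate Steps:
$n = -8$ ($n = \left(-4\right) 2 = -8$)
$24 \left(p{\left(z \right)} + n\right) = 24 \left(2 - 8\right) = 24 \left(-6\right) = -144$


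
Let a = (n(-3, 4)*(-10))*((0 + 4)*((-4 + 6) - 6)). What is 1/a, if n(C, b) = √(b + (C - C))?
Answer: 1/320 ≈ 0.0031250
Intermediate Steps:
n(C, b) = √b (n(C, b) = √(b + 0) = √b)
a = 320 (a = (√4*(-10))*((0 + 4)*((-4 + 6) - 6)) = (2*(-10))*(4*(2 - 6)) = -80*(-4) = -20*(-16) = 320)
1/a = 1/320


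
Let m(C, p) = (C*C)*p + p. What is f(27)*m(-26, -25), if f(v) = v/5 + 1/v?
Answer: -2484590/27 ≈ -92022.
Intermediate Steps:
f(v) = 1/v + v/5 (f(v) = v*(1/5) + 1/v = v/5 + 1/v = 1/v + v/5)
m(C, p) = p + p*C**2 (m(C, p) = C**2*p + p = p*C**2 + p = p + p*C**2)
f(27)*m(-26, -25) = (1/27 + (1/5)*27)*(-25*(1 + (-26)**2)) = (1/27 + 27/5)*(-25*(1 + 676)) = 734*(-25*677)/135 = (734/135)*(-16925) = -2484590/27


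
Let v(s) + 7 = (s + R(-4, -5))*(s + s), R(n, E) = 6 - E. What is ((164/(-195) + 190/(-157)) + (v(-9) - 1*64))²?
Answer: 11146269991609/937278225 ≈ 11892.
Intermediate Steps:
v(s) = -7 + 2*s*(11 + s) (v(s) = -7 + (s + (6 - 1*(-5)))*(s + s) = -7 + (s + (6 + 5))*(2*s) = -7 + (s + 11)*(2*s) = -7 + (11 + s)*(2*s) = -7 + 2*s*(11 + s))
((164/(-195) + 190/(-157)) + (v(-9) - 1*64))² = ((164/(-195) + 190/(-157)) + ((-7 + 2*(-9)² + 22*(-9)) - 1*64))² = ((164*(-1/195) + 190*(-1/157)) + ((-7 + 2*81 - 198) - 64))² = ((-164/195 - 190/157) + ((-7 + 162 - 198) - 64))² = (-62798/30615 + (-43 - 64))² = (-62798/30615 - 107)² = (-3338603/30615)² = 11146269991609/937278225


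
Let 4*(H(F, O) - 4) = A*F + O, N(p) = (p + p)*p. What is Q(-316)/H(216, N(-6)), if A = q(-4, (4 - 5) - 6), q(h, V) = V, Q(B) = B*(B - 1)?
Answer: -25043/89 ≈ -281.38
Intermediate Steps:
Q(B) = B*(-1 + B)
A = -7 (A = (4 - 5) - 6 = -1 - 6 = -7)
N(p) = 2*p² (N(p) = (2*p)*p = 2*p²)
H(F, O) = 4 - 7*F/4 + O/4 (H(F, O) = 4 + (-7*F + O)/4 = 4 + (O - 7*F)/4 = 4 + (-7*F/4 + O/4) = 4 - 7*F/4 + O/4)
Q(-316)/H(216, N(-6)) = (-316*(-1 - 316))/(4 - 7/4*216 + (2*(-6)²)/4) = (-316*(-317))/(4 - 378 + (2*36)/4) = 100172/(4 - 378 + (¼)*72) = 100172/(4 - 378 + 18) = 100172/(-356) = 100172*(-1/356) = -25043/89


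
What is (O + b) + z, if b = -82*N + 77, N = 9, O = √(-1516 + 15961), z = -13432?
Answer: -14093 + 3*√1605 ≈ -13973.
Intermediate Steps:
O = 3*√1605 (O = √14445 = 3*√1605 ≈ 120.19)
b = -661 (b = -82*9 + 77 = -738 + 77 = -661)
(O + b) + z = (3*√1605 - 661) - 13432 = (-661 + 3*√1605) - 13432 = -14093 + 3*√1605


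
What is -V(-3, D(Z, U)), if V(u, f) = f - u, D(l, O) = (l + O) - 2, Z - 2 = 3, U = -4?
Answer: -2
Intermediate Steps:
Z = 5 (Z = 2 + 3 = 5)
D(l, O) = -2 + O + l (D(l, O) = (O + l) - 2 = -2 + O + l)
-V(-3, D(Z, U)) = -((-2 - 4 + 5) - 1*(-3)) = -(-1 + 3) = -1*2 = -2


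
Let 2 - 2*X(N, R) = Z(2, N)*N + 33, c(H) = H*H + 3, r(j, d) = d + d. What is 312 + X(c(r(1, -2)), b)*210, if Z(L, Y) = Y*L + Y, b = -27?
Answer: -116658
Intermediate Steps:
r(j, d) = 2*d
c(H) = 3 + H² (c(H) = H² + 3 = 3 + H²)
Z(L, Y) = Y + L*Y (Z(L, Y) = L*Y + Y = Y + L*Y)
X(N, R) = -31/2 - 3*N²/2 (X(N, R) = 1 - ((N*(1 + 2))*N + 33)/2 = 1 - ((N*3)*N + 33)/2 = 1 - ((3*N)*N + 33)/2 = 1 - (3*N² + 33)/2 = 1 - (33 + 3*N²)/2 = 1 + (-33/2 - 3*N²/2) = -31/2 - 3*N²/2)
312 + X(c(r(1, -2)), b)*210 = 312 + (-31/2 - 3*(3 + (2*(-2))²)²/2)*210 = 312 + (-31/2 - 3*(3 + (-4)²)²/2)*210 = 312 + (-31/2 - 3*(3 + 16)²/2)*210 = 312 + (-31/2 - 3/2*19²)*210 = 312 + (-31/2 - 3/2*361)*210 = 312 + (-31/2 - 1083/2)*210 = 312 - 557*210 = 312 - 116970 = -116658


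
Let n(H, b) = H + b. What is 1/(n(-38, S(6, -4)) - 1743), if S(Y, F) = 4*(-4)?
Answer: -1/1797 ≈ -0.00055648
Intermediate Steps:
S(Y, F) = -16
1/(n(-38, S(6, -4)) - 1743) = 1/((-38 - 16) - 1743) = 1/(-54 - 1743) = 1/(-1797) = -1/1797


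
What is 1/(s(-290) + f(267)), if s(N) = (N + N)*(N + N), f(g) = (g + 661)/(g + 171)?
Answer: 219/73672064 ≈ 2.9726e-6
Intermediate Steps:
f(g) = (661 + g)/(171 + g)
s(N) = 4*N² (s(N) = (2*N)*(2*N) = 4*N²)
1/(s(-290) + f(267)) = 1/(4*(-290)² + (661 + 267)/(171 + 267)) = 1/(4*84100 + 928/438) = 1/(336400 + (1/438)*928) = 1/(336400 + 464/219) = 1/(73672064/219) = 219/73672064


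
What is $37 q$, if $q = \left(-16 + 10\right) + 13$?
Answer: $259$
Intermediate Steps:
$q = 7$ ($q = -6 + 13 = 7$)
$37 q = 37 \cdot 7 = 259$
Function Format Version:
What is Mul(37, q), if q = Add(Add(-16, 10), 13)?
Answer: 259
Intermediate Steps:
q = 7 (q = Add(-6, 13) = 7)
Mul(37, q) = Mul(37, 7) = 259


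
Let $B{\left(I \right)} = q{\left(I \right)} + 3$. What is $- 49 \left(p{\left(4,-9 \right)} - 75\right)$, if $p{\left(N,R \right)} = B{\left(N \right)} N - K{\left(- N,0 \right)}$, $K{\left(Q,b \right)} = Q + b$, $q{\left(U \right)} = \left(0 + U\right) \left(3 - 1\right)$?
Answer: $1323$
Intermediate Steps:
$q{\left(U \right)} = 2 U$ ($q{\left(U \right)} = U 2 = 2 U$)
$B{\left(I \right)} = 3 + 2 I$ ($B{\left(I \right)} = 2 I + 3 = 3 + 2 I$)
$p{\left(N,R \right)} = N + N \left(3 + 2 N\right)$ ($p{\left(N,R \right)} = \left(3 + 2 N\right) N - \left(- N + 0\right) = N \left(3 + 2 N\right) - - N = N \left(3 + 2 N\right) + N = N + N \left(3 + 2 N\right)$)
$- 49 \left(p{\left(4,-9 \right)} - 75\right) = - 49 \left(2 \cdot 4 \left(2 + 4\right) - 75\right) = - 49 \left(2 \cdot 4 \cdot 6 - 75\right) = - 49 \left(48 - 75\right) = \left(-49\right) \left(-27\right) = 1323$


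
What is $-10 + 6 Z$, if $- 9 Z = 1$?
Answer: $- \frac{32}{3} \approx -10.667$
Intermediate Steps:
$Z = - \frac{1}{9}$ ($Z = \left(- \frac{1}{9}\right) 1 = - \frac{1}{9} \approx -0.11111$)
$-10 + 6 Z = -10 + 6 \left(- \frac{1}{9}\right) = -10 - \frac{2}{3} = - \frac{32}{3}$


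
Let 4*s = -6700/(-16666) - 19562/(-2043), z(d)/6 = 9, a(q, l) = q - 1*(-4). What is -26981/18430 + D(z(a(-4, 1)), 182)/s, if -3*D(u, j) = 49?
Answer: -6270426268679/782603208070 ≈ -8.0123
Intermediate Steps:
a(q, l) = 4 + q (a(q, l) = q + 4 = 4 + q)
z(d) = 54 (z(d) = 6*9 = 54)
D(u, j) = -49/3 (D(u, j) = -⅓*49 = -49/3)
s = 42463549/17024319 (s = (-6700/(-16666) - 19562/(-2043))/4 = (-6700*(-1/16666) - 19562*(-1/2043))/4 = (3350/8333 + 19562/2043)/4 = (¼)*(169854196/17024319) = 42463549/17024319 ≈ 2.4943)
-26981/18430 + D(z(a(-4, 1)), 182)/s = -26981/18430 - 49/(3*42463549/17024319) = -26981*1/18430 - 49/3*17024319/42463549 = -26981/18430 - 278063877/42463549 = -6270426268679/782603208070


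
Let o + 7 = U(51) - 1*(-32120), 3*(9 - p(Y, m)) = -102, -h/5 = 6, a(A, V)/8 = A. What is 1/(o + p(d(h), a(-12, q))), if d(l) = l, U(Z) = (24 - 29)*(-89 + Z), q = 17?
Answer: 1/32346 ≈ 3.0916e-5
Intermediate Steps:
a(A, V) = 8*A
U(Z) = 445 - 5*Z (U(Z) = -5*(-89 + Z) = 445 - 5*Z)
h = -30 (h = -5*6 = -30)
p(Y, m) = 43 (p(Y, m) = 9 - ⅓*(-102) = 9 + 34 = 43)
o = 32303 (o = -7 + ((445 - 5*51) - 1*(-32120)) = -7 + ((445 - 255) + 32120) = -7 + (190 + 32120) = -7 + 32310 = 32303)
1/(o + p(d(h), a(-12, q))) = 1/(32303 + 43) = 1/32346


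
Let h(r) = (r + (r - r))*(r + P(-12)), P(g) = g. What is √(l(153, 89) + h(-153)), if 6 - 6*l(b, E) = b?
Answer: √100882/2 ≈ 158.81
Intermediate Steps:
l(b, E) = 1 - b/6
h(r) = r*(-12 + r) (h(r) = (r + (r - r))*(r - 12) = (r + 0)*(-12 + r) = r*(-12 + r))
√(l(153, 89) + h(-153)) = √((1 - ⅙*153) - 153*(-12 - 153)) = √((1 - 51/2) - 153*(-165)) = √(-49/2 + 25245) = √(50441/2) = √100882/2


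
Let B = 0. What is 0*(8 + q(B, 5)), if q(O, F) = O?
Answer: 0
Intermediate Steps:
0*(8 + q(B, 5)) = 0*(8 + 0) = 0*8 = 0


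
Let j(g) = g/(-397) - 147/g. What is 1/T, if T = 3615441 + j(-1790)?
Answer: 710630/2569244100289 ≈ 2.7659e-7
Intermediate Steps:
j(g) = -147/g - g/397 (j(g) = g*(-1/397) - 147/g = -g/397 - 147/g = -147/g - g/397)
T = 2569244100289/710630 (T = 3615441 + (-147/(-1790) - 1/397*(-1790)) = 3615441 + (-147*(-1/1790) + 1790/397) = 3615441 + (147/1790 + 1790/397) = 3615441 + 3262459/710630 = 2569244100289/710630 ≈ 3.6154e+6)
1/T = 1/(2569244100289/710630) = 710630/2569244100289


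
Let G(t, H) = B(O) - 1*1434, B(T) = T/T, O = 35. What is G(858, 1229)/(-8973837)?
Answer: 1433/8973837 ≈ 0.00015969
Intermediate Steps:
B(T) = 1
G(t, H) = -1433 (G(t, H) = 1 - 1*1434 = 1 - 1434 = -1433)
G(858, 1229)/(-8973837) = -1433/(-8973837) = -1433*(-1/8973837) = 1433/8973837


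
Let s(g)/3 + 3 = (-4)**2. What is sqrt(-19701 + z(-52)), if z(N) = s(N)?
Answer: I*sqrt(19662) ≈ 140.22*I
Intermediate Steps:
s(g) = 39 (s(g) = -9 + 3*(-4)**2 = -9 + 3*16 = -9 + 48 = 39)
z(N) = 39
sqrt(-19701 + z(-52)) = sqrt(-19701 + 39) = sqrt(-19662) = I*sqrt(19662)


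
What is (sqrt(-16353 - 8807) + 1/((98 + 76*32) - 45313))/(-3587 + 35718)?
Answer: -1/1374660573 + 2*I*sqrt(6290)/32131 ≈ -7.2745e-10 + 0.0049366*I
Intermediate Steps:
(sqrt(-16353 - 8807) + 1/((98 + 76*32) - 45313))/(-3587 + 35718) = (sqrt(-25160) + 1/((98 + 2432) - 45313))/32131 = (2*I*sqrt(6290) + 1/(2530 - 45313))*(1/32131) = (2*I*sqrt(6290) + 1/(-42783))*(1/32131) = (2*I*sqrt(6290) - 1/42783)*(1/32131) = (-1/42783 + 2*I*sqrt(6290))*(1/32131) = -1/1374660573 + 2*I*sqrt(6290)/32131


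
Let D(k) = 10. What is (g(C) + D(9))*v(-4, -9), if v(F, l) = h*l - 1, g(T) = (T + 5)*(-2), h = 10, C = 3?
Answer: 546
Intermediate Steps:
g(T) = -10 - 2*T (g(T) = (5 + T)*(-2) = -10 - 2*T)
v(F, l) = -1 + 10*l (v(F, l) = 10*l - 1 = -1 + 10*l)
(g(C) + D(9))*v(-4, -9) = ((-10 - 2*3) + 10)*(-1 + 10*(-9)) = ((-10 - 6) + 10)*(-1 - 90) = (-16 + 10)*(-91) = -6*(-91) = 546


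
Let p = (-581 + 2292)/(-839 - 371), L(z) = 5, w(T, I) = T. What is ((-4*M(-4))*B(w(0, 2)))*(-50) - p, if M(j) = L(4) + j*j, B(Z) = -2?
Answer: -10162289/1210 ≈ -8398.6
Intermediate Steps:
M(j) = 5 + j² (M(j) = 5 + j*j = 5 + j²)
p = -1711/1210 (p = 1711/(-1210) = 1711*(-1/1210) = -1711/1210 ≈ -1.4140)
((-4*M(-4))*B(w(0, 2)))*(-50) - p = (-4*(5 + (-4)²)*(-2))*(-50) - 1*(-1711/1210) = (-4*(5 + 16)*(-2))*(-50) + 1711/1210 = (-4*21*(-2))*(-50) + 1711/1210 = -84*(-2)*(-50) + 1711/1210 = 168*(-50) + 1711/1210 = -8400 + 1711/1210 = -10162289/1210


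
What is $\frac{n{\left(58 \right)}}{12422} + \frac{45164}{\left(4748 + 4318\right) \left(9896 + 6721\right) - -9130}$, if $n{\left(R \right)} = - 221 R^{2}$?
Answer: $- \frac{14000732317385}{233935532443} \approx -59.849$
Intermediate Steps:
$\frac{n{\left(58 \right)}}{12422} + \frac{45164}{\left(4748 + 4318\right) \left(9896 + 6721\right) - -9130} = \frac{\left(-221\right) 58^{2}}{12422} + \frac{45164}{\left(4748 + 4318\right) \left(9896 + 6721\right) - -9130} = \left(-221\right) 3364 \cdot \frac{1}{12422} + \frac{45164}{9066 \cdot 16617 + 9130} = \left(-743444\right) \frac{1}{12422} + \frac{45164}{150649722 + 9130} = - \frac{371722}{6211} + \frac{45164}{150658852} = - \frac{371722}{6211} + 45164 \cdot \frac{1}{150658852} = - \frac{371722}{6211} + \frac{11291}{37664713} = - \frac{14000732317385}{233935532443}$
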